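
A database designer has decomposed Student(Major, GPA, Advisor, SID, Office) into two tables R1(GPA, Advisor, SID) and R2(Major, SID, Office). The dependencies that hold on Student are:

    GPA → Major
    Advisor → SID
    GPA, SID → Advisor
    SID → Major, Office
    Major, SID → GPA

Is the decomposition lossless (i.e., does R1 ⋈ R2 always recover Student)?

Common attributes: R1 ∩ R2 = {SID}.
Closure of {SID}: SID → Major, Office applies, adding Major, Office; Major, SID → GPA applies, adding GPA; GPA, SID → Advisor applies, adding Advisor. So (SID)⁺ = {Major, GPA, Advisor, SID, Office}.
This closure contains every attribute of R1, so R1 ∩ R2 → R1. The join is lossless.

Yes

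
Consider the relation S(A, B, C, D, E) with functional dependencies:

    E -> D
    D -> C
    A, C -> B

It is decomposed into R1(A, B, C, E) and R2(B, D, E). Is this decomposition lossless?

Yes

Common attributes: R1 ∩ R2 = {B, E}.
Closure of {B, E}: E → D applies, adding D; D → C applies, adding C. So (B, E)⁺ = {B, C, D, E}.
This closure contains every attribute of R2, so R1 ∩ R2 → R2. The join is lossless.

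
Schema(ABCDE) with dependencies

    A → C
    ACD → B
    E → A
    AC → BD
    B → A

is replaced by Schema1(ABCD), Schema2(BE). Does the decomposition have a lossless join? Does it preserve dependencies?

lossless and dependency-preserving

Lossless test: (B)⁺ = {ABCD}, which contains all of one fragment — lossless.
Dependency preservation: E → A is not contained in any single fragment, but the restricted closure of its left-hand side across the fragments still reaches the right-hand side; the remaining FDs each lie inside some fragment. All dependencies are preserved.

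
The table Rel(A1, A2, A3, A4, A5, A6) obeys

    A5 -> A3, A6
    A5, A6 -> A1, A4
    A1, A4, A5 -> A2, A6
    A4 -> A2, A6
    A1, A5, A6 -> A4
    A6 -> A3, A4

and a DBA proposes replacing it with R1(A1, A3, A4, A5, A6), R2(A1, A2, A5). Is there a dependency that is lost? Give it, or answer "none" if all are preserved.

A4 -> A2, A6

Check A4 → A2, A6: no single fragment contains all of {A2, A4, A6}, and the restricted closure of {A4} across the fragments never reaches {A2, A6}.
A5 → A3, A6 is preserved.
A5, A6 → A1, A4 is preserved.
A1, A4, A5 → A2, A6 is preserved.
A1, A5, A6 → A4 is preserved.
A6 → A3, A4 is preserved.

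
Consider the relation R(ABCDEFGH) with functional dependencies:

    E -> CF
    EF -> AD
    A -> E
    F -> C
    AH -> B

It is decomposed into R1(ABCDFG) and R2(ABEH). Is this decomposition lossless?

No

Common attributes: R1 ∩ R2 = {AB}.
Closure of {AB}: A → E applies, adding E; E → CF applies, adding CF; EF → AD applies, adding D. So (AB)⁺ = {ABCDEF}.
The closure contains neither all of R1 = {ABCDFG} nor all of R2 = {ABEH}, so the common attributes are not a superkey of either fragment. The join is lossy.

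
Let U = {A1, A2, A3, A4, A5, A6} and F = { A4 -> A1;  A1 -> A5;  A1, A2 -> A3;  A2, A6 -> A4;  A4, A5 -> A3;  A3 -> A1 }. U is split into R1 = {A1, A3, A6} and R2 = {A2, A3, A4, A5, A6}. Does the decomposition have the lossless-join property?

Yes

Common attributes: R1 ∩ R2 = {A3, A6}.
Closure of {A3, A6}: A3 → A1 applies, adding A1; A1 → A5 applies, adding A5. So (A3, A6)⁺ = {A1, A3, A5, A6}.
This closure contains every attribute of R1, so R1 ∩ R2 → R1. The join is lossless.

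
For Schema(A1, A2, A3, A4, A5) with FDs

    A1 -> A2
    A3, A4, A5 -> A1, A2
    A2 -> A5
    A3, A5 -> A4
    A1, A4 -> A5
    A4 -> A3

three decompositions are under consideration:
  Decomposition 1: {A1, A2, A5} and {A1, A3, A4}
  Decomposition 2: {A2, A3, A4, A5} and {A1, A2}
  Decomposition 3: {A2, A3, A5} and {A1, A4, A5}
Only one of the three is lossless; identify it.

Decomposition 1

Decomposition 1: common = {A1}, closure = {A1, A2, A5} → lossless.
Decomposition 2: common = {A2}, closure = {A2, A5} → lossy.
Decomposition 3: common = {A5}, closure = {A5} → lossy.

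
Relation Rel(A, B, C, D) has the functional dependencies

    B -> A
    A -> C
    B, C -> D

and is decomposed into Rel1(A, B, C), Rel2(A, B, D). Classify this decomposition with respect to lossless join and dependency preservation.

lossless and dependency-preserving

Lossless test: (A, B)⁺ = {A, B, C, D}, which contains all of one fragment — lossless.
Dependency preservation: B, C → D is not contained in any single fragment, but the restricted closure of its left-hand side across the fragments still reaches the right-hand side; the remaining FDs each lie inside some fragment. All dependencies are preserved.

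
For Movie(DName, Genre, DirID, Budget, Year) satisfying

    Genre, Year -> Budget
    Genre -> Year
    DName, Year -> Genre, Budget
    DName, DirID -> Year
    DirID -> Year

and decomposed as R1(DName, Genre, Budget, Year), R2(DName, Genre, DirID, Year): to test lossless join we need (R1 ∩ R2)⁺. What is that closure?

R1 ∩ R2 = {DName, Genre, Year}.
Genre, Year → Budget applies, adding Budget
Closure: {DName, Genre, Budget, Year}.

DName, Genre, Budget, Year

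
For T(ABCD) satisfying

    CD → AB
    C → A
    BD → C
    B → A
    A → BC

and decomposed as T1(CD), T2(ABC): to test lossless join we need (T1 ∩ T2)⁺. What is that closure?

ABC

T1 ∩ T2 = {C}.
C → A applies, adding A
A → BC applies, adding B
Closure: {ABC}.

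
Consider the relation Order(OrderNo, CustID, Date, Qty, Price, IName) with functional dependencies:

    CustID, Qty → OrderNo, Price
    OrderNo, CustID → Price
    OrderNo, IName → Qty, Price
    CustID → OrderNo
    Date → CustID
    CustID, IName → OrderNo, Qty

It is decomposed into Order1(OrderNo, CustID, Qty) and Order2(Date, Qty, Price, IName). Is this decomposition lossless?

No

Common attributes: Order1 ∩ Order2 = {Qty}.
No dependency enlarges {Qty}, so (Qty)⁺ = {Qty}.
The closure contains neither all of Order1 = {OrderNo, CustID, Qty} nor all of Order2 = {Date, Qty, Price, IName}, so the common attributes are not a superkey of either fragment. The join is lossy.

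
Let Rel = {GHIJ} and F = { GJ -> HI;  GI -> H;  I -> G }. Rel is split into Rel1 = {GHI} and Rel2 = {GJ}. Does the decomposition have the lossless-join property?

Common attributes: Rel1 ∩ Rel2 = {G}.
No dependency enlarges {G}, so (G)⁺ = {G}.
The closure contains neither all of Rel1 = {GHI} nor all of Rel2 = {GJ}, so the common attributes are not a superkey of either fragment. The join is lossy.

No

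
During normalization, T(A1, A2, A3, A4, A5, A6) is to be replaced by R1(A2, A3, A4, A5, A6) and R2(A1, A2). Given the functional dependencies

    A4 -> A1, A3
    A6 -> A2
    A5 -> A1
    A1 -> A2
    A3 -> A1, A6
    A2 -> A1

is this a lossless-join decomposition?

Yes

Common attributes: R1 ∩ R2 = {A2}.
Closure of {A2}: A2 → A1 applies, adding A1. So (A2)⁺ = {A1, A2}.
This closure contains every attribute of R2, so R1 ∩ R2 → R2. The join is lossless.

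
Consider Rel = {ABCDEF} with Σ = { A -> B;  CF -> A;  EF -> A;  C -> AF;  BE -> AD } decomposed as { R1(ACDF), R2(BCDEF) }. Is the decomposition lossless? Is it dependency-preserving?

Lossless test: (CDF)⁺ = {ABCDF}, which contains all of one fragment — lossless.
Dependency preservation: the restricted closure of {A} across the fragments never reaches {B}, so A → B cannot be enforced without a join — not preserved.

lossless but not dependency-preserving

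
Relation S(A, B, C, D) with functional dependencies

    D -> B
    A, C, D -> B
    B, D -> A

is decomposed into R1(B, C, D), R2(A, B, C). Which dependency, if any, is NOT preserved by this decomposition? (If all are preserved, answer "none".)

B, D -> A

Check B, D → A: no single fragment contains all of {A, B, D}, and the restricted closure of {B, D} across the fragments never reaches {A}.
D → B is preserved.
A, C, D → B is preserved.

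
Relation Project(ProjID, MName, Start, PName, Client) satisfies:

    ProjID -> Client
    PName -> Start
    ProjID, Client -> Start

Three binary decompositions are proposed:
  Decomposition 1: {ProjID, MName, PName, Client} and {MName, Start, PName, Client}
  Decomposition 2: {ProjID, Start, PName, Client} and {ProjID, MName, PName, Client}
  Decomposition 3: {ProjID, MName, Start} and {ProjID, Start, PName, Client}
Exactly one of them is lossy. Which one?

Decomposition 1: common = {MName, PName, Client}, closure = {MName, Start, PName, Client} → lossless.
Decomposition 2: common = {ProjID, PName, Client}, closure = {ProjID, Start, PName, Client} → lossless.
Decomposition 3: common = {ProjID, Start}, closure = {ProjID, Start, Client} → lossy.

Decomposition 3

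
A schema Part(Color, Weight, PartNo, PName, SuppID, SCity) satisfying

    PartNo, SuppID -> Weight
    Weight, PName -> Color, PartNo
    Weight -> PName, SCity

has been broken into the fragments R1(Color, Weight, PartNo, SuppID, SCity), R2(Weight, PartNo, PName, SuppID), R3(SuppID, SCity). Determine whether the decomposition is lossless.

Chase test. Columns are Color, Weight, PartNo, PName, SuppID, SCity; row i has aⱼ where attribute j ∈ Ri, else bᵢⱼ.
Initial tableau (one row per fragment):
  row 1: a1 a2 a3 b14 a5 a6
  row 2: b21 a2 a3 a4 a5 b26
  row 3: b31 b32 b33 b34 a5 a6
Rows 1 and 2 agree on Weight; apply Weight→PName, SCity and equate their PName, SCity entries.
Rows 1 and 2 agree on Weight, PName; apply Weight, PName→Color, PartNo and equate their Color, PartNo entries.
Row 1 is now all distinguished symbols — the join is lossless.

Yes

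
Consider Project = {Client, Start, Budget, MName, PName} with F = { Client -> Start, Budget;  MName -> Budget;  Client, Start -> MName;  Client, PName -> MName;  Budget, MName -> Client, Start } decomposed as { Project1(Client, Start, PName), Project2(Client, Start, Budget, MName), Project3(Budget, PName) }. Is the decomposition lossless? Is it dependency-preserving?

lossless and dependency-preserving

Lossless test (chase): Rows 1 and 2 agree on Client; apply Client→Start, Budget and equate their Start, Budget entries. Rows 1 and 2 agree on Client, Start; apply Client, Start→MName and equate their MName entries. Row 1 is now all distinguished symbols — the join is lossless.
Dependency preservation: Client, PName → MName is not contained in any single fragment, but the restricted closure of its left-hand side across the fragments still reaches the right-hand side; the remaining FDs each lie inside some fragment. All dependencies are preserved.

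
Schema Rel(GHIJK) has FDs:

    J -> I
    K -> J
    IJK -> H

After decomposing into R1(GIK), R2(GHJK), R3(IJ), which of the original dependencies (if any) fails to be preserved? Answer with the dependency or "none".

J → I lies within R3.
K → J lies within R2.
IJK → H: restricted closure across fragments reaches H.
Every dependency is enforceable on the fragments, so the decomposition is dependency-preserving.

none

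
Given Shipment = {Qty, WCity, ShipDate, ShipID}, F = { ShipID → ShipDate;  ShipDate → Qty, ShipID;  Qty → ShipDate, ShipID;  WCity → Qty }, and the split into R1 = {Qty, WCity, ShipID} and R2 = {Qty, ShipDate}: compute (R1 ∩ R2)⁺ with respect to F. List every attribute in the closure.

Qty, ShipDate, ShipID

R1 ∩ R2 = {Qty}.
Qty → ShipDate, ShipID applies, adding ShipDate, ShipID
Closure: {Qty, ShipDate, ShipID}.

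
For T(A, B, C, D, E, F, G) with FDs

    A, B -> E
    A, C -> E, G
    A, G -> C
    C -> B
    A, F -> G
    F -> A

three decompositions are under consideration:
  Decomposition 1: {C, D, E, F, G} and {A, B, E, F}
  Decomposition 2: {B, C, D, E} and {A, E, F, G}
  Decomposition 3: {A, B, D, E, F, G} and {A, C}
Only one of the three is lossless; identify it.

Decomposition 1

Decomposition 1: common = {E, F}, closure = {A, B, C, E, F, G} → lossless.
Decomposition 2: common = {E}, closure = {E} → lossy.
Decomposition 3: common = {A}, closure = {A} → lossy.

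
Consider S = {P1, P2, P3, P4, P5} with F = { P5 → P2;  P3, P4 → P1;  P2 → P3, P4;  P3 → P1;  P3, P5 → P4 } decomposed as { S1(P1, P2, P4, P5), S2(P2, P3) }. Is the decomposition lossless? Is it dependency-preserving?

Lossless test: (P2)⁺ = {P1, P2, P3, P4}, which contains all of one fragment — lossless.
Dependency preservation: the restricted closure of {P3, P4} across the fragments never reaches {P1}, so P3, P4 → P1 cannot be enforced without a join — not preserved.

lossless but not dependency-preserving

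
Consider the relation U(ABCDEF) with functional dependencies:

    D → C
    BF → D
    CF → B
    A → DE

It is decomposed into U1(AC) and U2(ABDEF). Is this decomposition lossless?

Common attributes: U1 ∩ U2 = {A}.
Closure of {A}: A → DE applies, adding DE; D → C applies, adding C. So (A)⁺ = {ACDE}.
This closure contains every attribute of U1, so U1 ∩ U2 → U1. The join is lossless.

Yes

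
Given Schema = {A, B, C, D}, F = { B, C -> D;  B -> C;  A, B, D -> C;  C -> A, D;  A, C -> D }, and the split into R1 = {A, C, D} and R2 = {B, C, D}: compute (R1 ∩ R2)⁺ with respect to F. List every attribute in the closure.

A, C, D

R1 ∩ R2 = {C, D}.
C → A, D applies, adding A
Closure: {A, C, D}.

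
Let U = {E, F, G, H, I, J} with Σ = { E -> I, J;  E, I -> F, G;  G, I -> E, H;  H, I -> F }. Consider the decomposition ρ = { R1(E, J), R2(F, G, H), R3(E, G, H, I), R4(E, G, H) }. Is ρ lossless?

No

Chase test. Columns are E, F, G, H, I, J; row i has aⱼ where attribute j ∈ Ri, else bᵢⱼ.
Initial tableau (one row per fragment):
  row 1: a1 b12 b13 b14 b15 a6
  row 2: b21 a2 a3 a4 b25 b26
  row 3: a1 b32 a3 a4 a5 b36
  row 4: a1 b42 a3 a4 b45 b46
Rows 1 and 3 agree on E; apply E→I, J and equate their I, J entries.
Rows 1 and 4 agree on E; apply E→I, J and equate their I, J entries.
Rows 1 and 3 agree on E, I; apply E, I→F, G and equate their F, G entries.
Rows 1 and 4 agree on E, I; apply E, I→F, G and equate their F, G entries.
Rows 1 and 3 agree on G, I; apply G, I→E, H and equate their E, H entries.
No row becomes fully distinguished — the join is lossy.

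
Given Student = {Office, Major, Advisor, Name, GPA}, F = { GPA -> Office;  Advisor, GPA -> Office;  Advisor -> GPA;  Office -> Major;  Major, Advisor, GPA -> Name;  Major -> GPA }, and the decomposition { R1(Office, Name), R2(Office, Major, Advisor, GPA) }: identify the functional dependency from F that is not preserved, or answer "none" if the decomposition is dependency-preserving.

Check Major, Advisor, GPA → Name: no single fragment contains all of {Major, Advisor, Name, GPA}, and the restricted closure of {Major, Advisor, GPA} across the fragments never reaches {Name}.
GPA → Office is preserved.
Advisor, GPA → Office is preserved.
Advisor → GPA is preserved.
Office → Major is preserved.
Major → GPA is preserved.

Major, Advisor, GPA -> Name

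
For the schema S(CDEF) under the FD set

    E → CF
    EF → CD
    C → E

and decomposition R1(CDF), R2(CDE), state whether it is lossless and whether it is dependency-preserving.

Lossless test: (CD)⁺ = {CDEF}, which contains all of one fragment — lossless.
Dependency preservation: E → CF; EF → CD are not contained in any single fragment, but the restricted closure of each left-hand side across the fragments still reaches the right-hand side; the remaining FDs each lie inside some fragment. All dependencies are preserved.

lossless and dependency-preserving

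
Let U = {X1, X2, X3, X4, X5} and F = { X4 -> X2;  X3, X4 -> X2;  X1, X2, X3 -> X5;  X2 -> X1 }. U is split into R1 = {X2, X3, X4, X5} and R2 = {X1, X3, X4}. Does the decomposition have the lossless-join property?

Yes

Common attributes: R1 ∩ R2 = {X3, X4}.
Closure of {X3, X4}: X4 → X2 applies, adding X2; X2 → X1 applies, adding X1; X1, X2, X3 → X5 applies, adding X5. So (X3, X4)⁺ = {X1, X2, X3, X4, X5}.
This closure contains every attribute of R1, so R1 ∩ R2 → R1. The join is lossless.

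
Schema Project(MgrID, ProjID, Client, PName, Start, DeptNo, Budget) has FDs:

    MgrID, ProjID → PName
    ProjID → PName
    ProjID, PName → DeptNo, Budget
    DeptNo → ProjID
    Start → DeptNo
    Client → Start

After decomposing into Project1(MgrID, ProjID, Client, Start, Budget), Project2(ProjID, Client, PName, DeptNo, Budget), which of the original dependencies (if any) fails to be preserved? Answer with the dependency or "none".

none

MgrID, ProjID → PName: restricted closure across fragments reaches PName.
ProjID → PName lies within Project2.
ProjID, PName → DeptNo, Budget lies within Project2.
DeptNo → ProjID lies within Project2.
Start → DeptNo: restricted closure across fragments reaches DeptNo.
Client → Start lies within Project1.
Every dependency is enforceable on the fragments, so the decomposition is dependency-preserving.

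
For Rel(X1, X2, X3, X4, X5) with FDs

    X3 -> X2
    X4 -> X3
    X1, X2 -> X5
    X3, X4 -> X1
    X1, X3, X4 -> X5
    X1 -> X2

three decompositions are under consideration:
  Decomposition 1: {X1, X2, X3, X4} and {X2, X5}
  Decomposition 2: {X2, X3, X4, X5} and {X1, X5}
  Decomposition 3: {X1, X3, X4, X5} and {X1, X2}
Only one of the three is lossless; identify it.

Decomposition 3

Decomposition 1: common = {X2}, closure = {X2} → lossy.
Decomposition 2: common = {X5}, closure = {X5} → lossy.
Decomposition 3: common = {X1}, closure = {X1, X2, X5} → lossless.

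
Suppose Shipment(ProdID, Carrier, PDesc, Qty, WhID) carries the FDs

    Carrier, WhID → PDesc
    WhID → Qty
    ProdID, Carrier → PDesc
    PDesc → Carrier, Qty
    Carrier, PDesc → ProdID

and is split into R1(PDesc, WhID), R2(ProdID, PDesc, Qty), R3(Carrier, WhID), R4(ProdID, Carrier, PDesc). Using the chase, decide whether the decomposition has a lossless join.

Chase test. Columns are ProdID, Carrier, PDesc, Qty, WhID; row i has aⱼ where attribute j ∈ Ri, else bᵢⱼ.
Initial tableau (one row per fragment):
  row 1: b11 b12 a3 b14 a5
  row 2: a1 b22 a3 a4 b25
  row 3: b31 a2 b33 b34 a5
  row 4: a1 a2 a3 b44 b45
Rows 1 and 3 agree on WhID; apply WhID→Qty and equate their Qty entries.
Rows 1 and 2 agree on PDesc; apply PDesc→Carrier, Qty and equate their Carrier, Qty entries.
Rows 1 and 4 agree on PDesc; apply PDesc→Carrier, Qty and equate their Carrier, Qty entries.
Rows 1 and 2 agree on Carrier, PDesc; apply Carrier, PDesc→ProdID and equate their ProdID entries.
Rows 1 and 3 agree on Carrier, WhID; apply Carrier, WhID→PDesc and equate their PDesc entries.
Rows 1 and 3 agree on Carrier, PDesc; apply Carrier, PDesc→ProdID and equate their ProdID entries.
Row 1 is now all distinguished symbols — the join is lossless.

Yes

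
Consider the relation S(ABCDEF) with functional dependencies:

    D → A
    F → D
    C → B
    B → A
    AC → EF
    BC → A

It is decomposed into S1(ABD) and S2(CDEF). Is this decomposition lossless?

No

Common attributes: S1 ∩ S2 = {D}.
Closure of {D}: D → A applies, adding A. So (D)⁺ = {AD}.
The closure contains neither all of S1 = {ABD} nor all of S2 = {CDEF}, so the common attributes are not a superkey of either fragment. The join is lossy.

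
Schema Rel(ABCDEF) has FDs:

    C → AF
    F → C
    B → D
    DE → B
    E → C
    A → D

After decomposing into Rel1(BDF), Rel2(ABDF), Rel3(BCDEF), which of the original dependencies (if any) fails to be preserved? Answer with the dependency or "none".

none

C → AF: restricted closure across fragments reaches AF.
F → C lies within Rel3.
B → D lies within Rel1.
DE → B lies within Rel3.
E → C lies within Rel3.
A → D lies within Rel2.
Every dependency is enforceable on the fragments, so the decomposition is dependency-preserving.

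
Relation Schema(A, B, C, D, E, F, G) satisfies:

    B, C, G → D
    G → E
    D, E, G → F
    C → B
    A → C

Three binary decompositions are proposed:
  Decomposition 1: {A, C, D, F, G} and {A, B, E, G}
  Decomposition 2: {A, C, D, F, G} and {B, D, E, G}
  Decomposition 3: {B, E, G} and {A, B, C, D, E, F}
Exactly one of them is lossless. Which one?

Decomposition 1

Decomposition 1: common = {A, G}, closure = {A, B, C, D, E, F, G} → lossless.
Decomposition 2: common = {D, G}, closure = {D, E, F, G} → lossy.
Decomposition 3: common = {B, E}, closure = {B, E} → lossy.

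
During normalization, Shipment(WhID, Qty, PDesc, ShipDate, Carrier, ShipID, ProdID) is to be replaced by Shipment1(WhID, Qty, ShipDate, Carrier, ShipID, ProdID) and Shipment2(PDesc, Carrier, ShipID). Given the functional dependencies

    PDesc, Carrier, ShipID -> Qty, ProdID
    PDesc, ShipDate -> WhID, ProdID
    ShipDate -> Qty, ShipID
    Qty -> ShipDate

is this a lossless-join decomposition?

Common attributes: Shipment1 ∩ Shipment2 = {Carrier, ShipID}.
No dependency enlarges {Carrier, ShipID}, so (Carrier, ShipID)⁺ = {Carrier, ShipID}.
The closure contains neither all of Shipment1 = {WhID, Qty, ShipDate, Carrier, ShipID, ProdID} nor all of Shipment2 = {PDesc, Carrier, ShipID}, so the common attributes are not a superkey of either fragment. The join is lossy.

No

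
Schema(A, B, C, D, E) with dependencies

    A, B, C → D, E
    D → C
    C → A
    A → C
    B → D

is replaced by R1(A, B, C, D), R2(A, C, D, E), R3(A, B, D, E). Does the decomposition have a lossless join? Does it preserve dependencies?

Lossless test (chase): Rows 1 and 3 agree on D; apply D→C and equate their C entries. Rows 1 and 3 agree on A, B, C; apply A, B, C→D, E and equate their D, E entries. Row 1 is now all distinguished symbols — the join is lossless.
Dependency preservation: A, B, C → D, E is not contained in any single fragment, but the restricted closure of its left-hand side across the fragments still reaches the right-hand side; the remaining FDs each lie inside some fragment. All dependencies are preserved.

lossless and dependency-preserving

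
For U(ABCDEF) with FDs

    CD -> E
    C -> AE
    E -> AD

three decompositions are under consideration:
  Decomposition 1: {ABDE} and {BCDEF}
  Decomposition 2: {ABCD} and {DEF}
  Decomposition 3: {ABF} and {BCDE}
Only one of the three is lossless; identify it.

Decomposition 1: common = {BDE}, closure = {ABDE} → lossless.
Decomposition 2: common = {D}, closure = {D} → lossy.
Decomposition 3: common = {B}, closure = {B} → lossy.

Decomposition 1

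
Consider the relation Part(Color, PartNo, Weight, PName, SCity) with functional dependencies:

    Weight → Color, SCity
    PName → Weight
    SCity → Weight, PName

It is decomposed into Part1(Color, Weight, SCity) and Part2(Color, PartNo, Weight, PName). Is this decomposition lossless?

Common attributes: Part1 ∩ Part2 = {Color, Weight}.
Closure of {Color, Weight}: Weight → Color, SCity applies, adding SCity; SCity → Weight, PName applies, adding PName. So (Color, Weight)⁺ = {Color, Weight, PName, SCity}.
This closure contains every attribute of Part1, so Part1 ∩ Part2 → Part1. The join is lossless.

Yes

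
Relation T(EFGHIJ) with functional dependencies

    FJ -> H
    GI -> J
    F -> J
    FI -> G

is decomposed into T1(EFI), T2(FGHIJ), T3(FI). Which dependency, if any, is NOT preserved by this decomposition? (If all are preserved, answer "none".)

none

FJ → H lies within T2.
GI → J lies within T2.
F → J lies within T2.
FI → G lies within T2.
Every dependency is enforceable on the fragments, so the decomposition is dependency-preserving.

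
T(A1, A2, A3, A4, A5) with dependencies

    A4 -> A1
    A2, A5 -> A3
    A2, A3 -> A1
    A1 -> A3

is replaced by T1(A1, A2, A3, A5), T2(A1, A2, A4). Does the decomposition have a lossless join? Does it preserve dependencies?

Lossless test: (A1, A2)⁺ = {A1, A2, A3}, which is a superkey of neither fragment — lossy.
Dependency preservation: every FD's attributes lie within a single fragment, so each can be enforced locally — preserved.

lossy but dependency-preserving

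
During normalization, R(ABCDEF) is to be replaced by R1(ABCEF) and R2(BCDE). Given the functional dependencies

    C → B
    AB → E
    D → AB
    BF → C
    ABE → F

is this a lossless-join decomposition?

Common attributes: R1 ∩ R2 = {BCE}.
No dependency enlarges {BCE}, so (BCE)⁺ = {BCE}.
The closure contains neither all of R1 = {ABCEF} nor all of R2 = {BCDE}, so the common attributes are not a superkey of either fragment. The join is lossy.

No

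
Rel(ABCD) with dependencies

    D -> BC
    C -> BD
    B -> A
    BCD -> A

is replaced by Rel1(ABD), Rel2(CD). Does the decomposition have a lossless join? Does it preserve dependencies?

Lossless test: (D)⁺ = {ABCD}, which contains all of one fragment — lossless.
Dependency preservation: D → BC; C → BD; BCD → A are not contained in any single fragment, but the restricted closure of each left-hand side across the fragments still reaches the right-hand side; the remaining FDs each lie inside some fragment. All dependencies are preserved.

lossless and dependency-preserving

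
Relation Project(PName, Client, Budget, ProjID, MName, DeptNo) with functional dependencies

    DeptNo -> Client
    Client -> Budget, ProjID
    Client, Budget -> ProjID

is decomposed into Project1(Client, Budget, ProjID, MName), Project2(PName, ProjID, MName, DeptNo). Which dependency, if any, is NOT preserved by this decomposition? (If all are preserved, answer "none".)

Check DeptNo → Client: no single fragment contains all of {Client, DeptNo}, and the restricted closure of {DeptNo} across the fragments never reaches {Client}.
Client → Budget, ProjID is preserved.
Client, Budget → ProjID is preserved.

DeptNo -> Client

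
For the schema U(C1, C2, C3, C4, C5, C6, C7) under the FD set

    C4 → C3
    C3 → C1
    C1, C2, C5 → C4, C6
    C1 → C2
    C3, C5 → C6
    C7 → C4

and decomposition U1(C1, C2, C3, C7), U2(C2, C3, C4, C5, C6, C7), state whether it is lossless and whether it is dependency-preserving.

Lossless test: (C2, C3, C7)⁺ = {C1, C2, C3, C4, C7}, which contains all of one fragment — lossless.
Dependency preservation: the restricted closure of {C1, C2, C5} across the fragments never reaches {C4, C6}, so C1, C2, C5 → C4, C6 cannot be enforced without a join — not preserved.

lossless but not dependency-preserving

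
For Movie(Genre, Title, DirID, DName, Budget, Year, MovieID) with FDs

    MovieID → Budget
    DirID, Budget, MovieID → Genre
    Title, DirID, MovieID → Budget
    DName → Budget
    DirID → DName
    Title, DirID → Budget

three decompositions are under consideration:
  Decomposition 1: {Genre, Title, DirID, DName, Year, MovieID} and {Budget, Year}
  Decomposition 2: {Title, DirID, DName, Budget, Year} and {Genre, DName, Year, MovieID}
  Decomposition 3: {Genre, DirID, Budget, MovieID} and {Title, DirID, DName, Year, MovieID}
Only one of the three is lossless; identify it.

Decomposition 1: common = {Year}, closure = {Year} → lossy.
Decomposition 2: common = {DName, Year}, closure = {DName, Budget, Year} → lossy.
Decomposition 3: common = {DirID, MovieID}, closure = {Genre, DirID, DName, Budget, MovieID} → lossless.

Decomposition 3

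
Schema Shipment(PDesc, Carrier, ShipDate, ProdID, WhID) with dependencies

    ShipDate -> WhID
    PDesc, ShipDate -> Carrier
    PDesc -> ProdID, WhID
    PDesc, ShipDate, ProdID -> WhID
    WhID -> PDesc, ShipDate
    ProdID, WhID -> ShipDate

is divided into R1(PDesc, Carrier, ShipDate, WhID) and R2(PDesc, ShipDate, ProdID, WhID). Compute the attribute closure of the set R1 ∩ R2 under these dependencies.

R1 ∩ R2 = {PDesc, ShipDate, WhID}.
PDesc, ShipDate → Carrier applies, adding Carrier
PDesc → ProdID, WhID applies, adding ProdID
Closure: {PDesc, Carrier, ShipDate, ProdID, WhID}.

PDesc, Carrier, ShipDate, ProdID, WhID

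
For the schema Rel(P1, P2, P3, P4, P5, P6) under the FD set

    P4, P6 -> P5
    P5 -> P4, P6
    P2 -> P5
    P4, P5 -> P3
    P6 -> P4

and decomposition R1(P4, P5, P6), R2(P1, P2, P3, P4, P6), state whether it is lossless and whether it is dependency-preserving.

lossless and dependency-preserving

Lossless test: (P4, P6)⁺ = {P3, P4, P5, P6}, which contains all of one fragment — lossless.
Dependency preservation: P2 → P5; P4, P5 → P3 are not contained in any single fragment, but the restricted closure of each left-hand side across the fragments still reaches the right-hand side; the remaining FDs each lie inside some fragment. All dependencies are preserved.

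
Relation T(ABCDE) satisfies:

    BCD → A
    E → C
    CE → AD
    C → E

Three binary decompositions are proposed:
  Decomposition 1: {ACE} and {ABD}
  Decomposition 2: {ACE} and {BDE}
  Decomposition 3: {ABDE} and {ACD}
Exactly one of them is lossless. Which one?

Decomposition 2

Decomposition 1: common = {A}, closure = {A} → lossy.
Decomposition 2: common = {E}, closure = {ACDE} → lossless.
Decomposition 3: common = {AD}, closure = {AD} → lossy.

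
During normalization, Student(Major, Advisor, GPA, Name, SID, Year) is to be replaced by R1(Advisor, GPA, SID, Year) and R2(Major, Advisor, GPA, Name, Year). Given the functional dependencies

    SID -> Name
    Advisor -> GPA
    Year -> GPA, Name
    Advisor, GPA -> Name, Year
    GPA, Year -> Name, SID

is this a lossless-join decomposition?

Yes

Common attributes: R1 ∩ R2 = {Advisor, GPA, Year}.
Closure of {Advisor, GPA, Year}: Year → GPA, Name applies, adding Name; GPA, Year → Name, SID applies, adding SID. So (Advisor, GPA, Year)⁺ = {Advisor, GPA, Name, SID, Year}.
This closure contains every attribute of R1, so R1 ∩ R2 → R1. The join is lossless.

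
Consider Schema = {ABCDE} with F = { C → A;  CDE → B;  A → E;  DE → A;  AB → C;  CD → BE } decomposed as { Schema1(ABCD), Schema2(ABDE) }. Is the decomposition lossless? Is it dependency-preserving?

lossless and dependency-preserving

Lossless test: (ABD)⁺ = {ABCDE}, which contains all of one fragment — lossless.
Dependency preservation: CDE → B; CD → BE are not contained in any single fragment, but the restricted closure of each left-hand side across the fragments still reaches the right-hand side; the remaining FDs each lie inside some fragment. All dependencies are preserved.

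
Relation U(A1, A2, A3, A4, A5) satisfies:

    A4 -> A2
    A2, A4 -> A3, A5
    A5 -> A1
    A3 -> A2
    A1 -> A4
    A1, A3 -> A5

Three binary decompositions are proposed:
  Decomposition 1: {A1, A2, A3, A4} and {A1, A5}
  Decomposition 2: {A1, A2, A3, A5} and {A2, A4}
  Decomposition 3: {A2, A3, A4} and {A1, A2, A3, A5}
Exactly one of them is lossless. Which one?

Decomposition 1: common = {A1}, closure = {A1, A2, A3, A4, A5} → lossless.
Decomposition 2: common = {A2}, closure = {A2} → lossy.
Decomposition 3: common = {A2, A3}, closure = {A2, A3} → lossy.

Decomposition 1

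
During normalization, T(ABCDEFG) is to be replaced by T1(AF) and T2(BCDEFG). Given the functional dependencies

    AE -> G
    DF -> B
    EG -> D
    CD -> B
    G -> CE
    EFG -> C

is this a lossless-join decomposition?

No

Common attributes: T1 ∩ T2 = {F}.
No dependency enlarges {F}, so (F)⁺ = {F}.
The closure contains neither all of T1 = {AF} nor all of T2 = {BCDEFG}, so the common attributes are not a superkey of either fragment. The join is lossy.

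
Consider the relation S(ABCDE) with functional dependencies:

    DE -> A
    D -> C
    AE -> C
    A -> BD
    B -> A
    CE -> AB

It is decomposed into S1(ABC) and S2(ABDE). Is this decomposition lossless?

Yes

Common attributes: S1 ∩ S2 = {AB}.
Closure of {AB}: A → BD applies, adding D; D → C applies, adding C. So (AB)⁺ = {ABCD}.
This closure contains every attribute of S1, so S1 ∩ S2 → S1. The join is lossless.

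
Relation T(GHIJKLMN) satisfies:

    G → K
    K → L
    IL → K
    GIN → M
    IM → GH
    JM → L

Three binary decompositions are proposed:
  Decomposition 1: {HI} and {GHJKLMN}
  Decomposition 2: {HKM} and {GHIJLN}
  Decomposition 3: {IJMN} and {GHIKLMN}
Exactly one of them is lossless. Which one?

Decomposition 1: common = {H}, closure = {H} → lossy.
Decomposition 2: common = {H}, closure = {H} → lossy.
Decomposition 3: common = {IMN}, closure = {GHIKLMN} → lossless.

Decomposition 3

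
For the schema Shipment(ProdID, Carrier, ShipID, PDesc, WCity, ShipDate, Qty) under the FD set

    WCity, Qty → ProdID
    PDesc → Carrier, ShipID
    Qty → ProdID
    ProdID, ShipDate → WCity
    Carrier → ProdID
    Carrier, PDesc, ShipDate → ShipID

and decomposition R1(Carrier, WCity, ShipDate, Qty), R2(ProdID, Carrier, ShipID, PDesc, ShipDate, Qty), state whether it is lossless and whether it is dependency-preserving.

lossless but not dependency-preserving

Lossless test: (Carrier, ShipDate, Qty)⁺ = {ProdID, Carrier, WCity, ShipDate, Qty}, which contains all of one fragment — lossless.
Dependency preservation: the restricted closure of {ProdID, ShipDate} across the fragments never reaches {WCity}, so ProdID, ShipDate → WCity cannot be enforced without a join — not preserved.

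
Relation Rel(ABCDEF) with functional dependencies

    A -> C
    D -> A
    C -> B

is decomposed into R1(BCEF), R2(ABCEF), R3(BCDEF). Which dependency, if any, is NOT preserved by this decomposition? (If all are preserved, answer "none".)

D -> A

Check D → A: no single fragment contains all of {AD}, and the restricted closure of {D} across the fragments never reaches {A}.
A → C is preserved.
C → B is preserved.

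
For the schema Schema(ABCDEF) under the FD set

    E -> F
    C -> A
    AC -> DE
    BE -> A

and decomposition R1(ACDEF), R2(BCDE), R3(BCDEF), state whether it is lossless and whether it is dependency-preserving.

Lossless test (chase): Rows 1 and 2 agree on E; apply E→F and equate their F entries. Rows 1 and 2 agree on C; apply C→A and equate their A entries. Rows 1 and 3 agree on C; apply C→A and equate their A entries. Row 2 is now all distinguished symbols — the join is lossless.
Dependency preservation: the restricted closure of {BE} across the fragments never reaches {A}, so BE → A cannot be enforced without a join — not preserved.

lossless but not dependency-preserving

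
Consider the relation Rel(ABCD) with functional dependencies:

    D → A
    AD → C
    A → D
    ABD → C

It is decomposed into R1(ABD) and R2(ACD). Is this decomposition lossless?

Common attributes: R1 ∩ R2 = {AD}.
Closure of {AD}: AD → C applies, adding C. So (AD)⁺ = {ACD}.
This closure contains every attribute of R2, so R1 ∩ R2 → R2. The join is lossless.

Yes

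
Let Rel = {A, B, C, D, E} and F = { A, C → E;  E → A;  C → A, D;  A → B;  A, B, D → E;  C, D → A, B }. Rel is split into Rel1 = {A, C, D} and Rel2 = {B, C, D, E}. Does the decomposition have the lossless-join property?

Common attributes: Rel1 ∩ Rel2 = {C, D}.
Closure of {C, D}: C → A, D applies, adding A; A → B applies, adding B; A, B, D → E applies, adding E. So (C, D)⁺ = {A, B, C, D, E}.
This closure contains every attribute of Rel1, so Rel1 ∩ Rel2 → Rel1. The join is lossless.

Yes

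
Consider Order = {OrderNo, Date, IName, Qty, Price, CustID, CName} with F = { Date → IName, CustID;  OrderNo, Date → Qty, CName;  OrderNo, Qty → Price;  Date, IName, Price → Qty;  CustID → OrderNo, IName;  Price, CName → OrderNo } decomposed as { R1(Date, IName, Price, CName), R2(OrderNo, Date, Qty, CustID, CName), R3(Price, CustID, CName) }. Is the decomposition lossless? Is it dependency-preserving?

Lossless test (chase): Rows 1 and 2 agree on Date; apply Date→IName, CustID and equate their IName, CustID entries. Rows 1 and 2 agree on CustID; apply CustID→OrderNo, IName and equate their OrderNo, IName entries. Rows 1 and 3 agree on CustID; apply CustID→OrderNo, IName and equate their OrderNo, IName entries. Rows 1 and 2 agree on OrderNo, Date; apply OrderNo, Date→Qty, CName and equate their Qty, CName entries. Rows 1 and 2 agree on OrderNo, Qty; apply OrderNo, Qty→Price and equate their Price entries. Row 1 is now all distinguished symbols — the join is lossless.
Dependency preservation: the restricted closure of {OrderNo, Qty} across the fragments never reaches {Price}, so OrderNo, Qty → Price cannot be enforced without a join — not preserved.

lossless but not dependency-preserving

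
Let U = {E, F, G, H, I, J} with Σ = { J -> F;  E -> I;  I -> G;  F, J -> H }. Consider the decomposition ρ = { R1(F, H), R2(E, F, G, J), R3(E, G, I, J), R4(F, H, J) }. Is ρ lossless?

Chase test. Columns are E, F, G, H, I, J; row i has aⱼ where attribute j ∈ Ri, else bᵢⱼ.
Initial tableau (one row per fragment):
  row 1: b11 a2 b13 a4 b15 b16
  row 2: a1 a2 a3 b24 b25 a6
  row 3: a1 b32 a3 b34 a5 a6
  row 4: b41 a2 b43 a4 b45 a6
Rows 2 and 3 agree on J; apply J→F and equate their F entries.
Rows 2 and 3 agree on E; apply E→I and equate their I entries.
Rows 2 and 3 agree on F, J; apply F, J→H and equate their H entries.
Rows 2 and 4 agree on F, J; apply F, J→H and equate their H entries.
Row 2 is now all distinguished symbols — the join is lossless.

Yes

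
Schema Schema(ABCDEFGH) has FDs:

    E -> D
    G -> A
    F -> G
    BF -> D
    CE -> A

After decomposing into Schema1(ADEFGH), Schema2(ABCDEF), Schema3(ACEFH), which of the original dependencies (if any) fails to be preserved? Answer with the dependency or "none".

none

E → D lies within Schema1.
G → A lies within Schema1.
F → G lies within Schema1.
BF → D lies within Schema2.
CE → A lies within Schema2.
Every dependency is enforceable on the fragments, so the decomposition is dependency-preserving.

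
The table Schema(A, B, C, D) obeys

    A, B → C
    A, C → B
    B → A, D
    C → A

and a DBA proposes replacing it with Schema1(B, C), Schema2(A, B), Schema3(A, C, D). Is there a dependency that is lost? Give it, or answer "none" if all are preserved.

A, B → C: restricted closure across fragments reaches C.
A, C → B: restricted closure across fragments reaches B.
B → A, D: restricted closure across fragments reaches A, D.
C → A lies within Schema3.
Every dependency is enforceable on the fragments, so the decomposition is dependency-preserving.

none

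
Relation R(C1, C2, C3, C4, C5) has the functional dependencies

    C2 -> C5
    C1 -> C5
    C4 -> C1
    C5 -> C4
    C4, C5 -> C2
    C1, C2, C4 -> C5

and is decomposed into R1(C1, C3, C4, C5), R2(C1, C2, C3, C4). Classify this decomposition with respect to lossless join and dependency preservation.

Lossless test: (C1, C3, C4)⁺ = {C1, C2, C3, C4, C5}, which contains all of one fragment — lossless.
Dependency preservation: C2 → C5; C4, C5 → C2; C1, C2, C4 → C5 are not contained in any single fragment, but the restricted closure of each left-hand side across the fragments still reaches the right-hand side; the remaining FDs each lie inside some fragment. All dependencies are preserved.

lossless and dependency-preserving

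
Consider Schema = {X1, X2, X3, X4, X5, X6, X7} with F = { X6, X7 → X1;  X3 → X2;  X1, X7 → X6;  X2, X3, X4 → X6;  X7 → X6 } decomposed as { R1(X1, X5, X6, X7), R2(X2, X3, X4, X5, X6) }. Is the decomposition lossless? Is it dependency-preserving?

lossy but dependency-preserving

Lossless test: (X5, X6)⁺ = {X5, X6}, which is a superkey of neither fragment — lossy.
Dependency preservation: every FD's attributes lie within a single fragment, so each can be enforced locally — preserved.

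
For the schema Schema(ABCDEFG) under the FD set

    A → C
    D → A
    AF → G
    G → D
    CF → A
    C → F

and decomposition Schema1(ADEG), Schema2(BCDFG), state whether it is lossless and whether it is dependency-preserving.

Lossless test: (DG)⁺ = {ACDFG}, which is a superkey of neither fragment — lossy.
Dependency preservation: A → C; AF → G; CF → A are not contained in any single fragment, but the restricted closure of each left-hand side across the fragments still reaches the right-hand side; the remaining FDs each lie inside some fragment. All dependencies are preserved.

lossy but dependency-preserving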